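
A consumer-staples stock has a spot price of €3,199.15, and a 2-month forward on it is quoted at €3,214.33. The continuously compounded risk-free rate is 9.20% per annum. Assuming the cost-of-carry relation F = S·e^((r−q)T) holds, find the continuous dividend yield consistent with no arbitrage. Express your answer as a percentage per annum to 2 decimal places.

6.36%

From F = S·e^((r−q)T): (r − q) = ln(F/S)/T
ln(3214.33/3199.15) = ln(1.004745) = 0.004734
(r − q) = 0.004734 / (2/12) = 0.028404
q = r − ln(F/S)/T = 0.0920 − 0.028404 = 0.063596
q = 6.36%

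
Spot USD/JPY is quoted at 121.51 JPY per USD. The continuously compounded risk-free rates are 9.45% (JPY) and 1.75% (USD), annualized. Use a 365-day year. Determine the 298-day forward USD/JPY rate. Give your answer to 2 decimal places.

F = S·e^((r_JPY − r_USD)T) = 121.51 · e^((0.0945 − 0.0175) × 298/365)
= 121.51 · e^0.062866 = 121.51 × 1.064884
F = 129.39 JPY per USD

129.39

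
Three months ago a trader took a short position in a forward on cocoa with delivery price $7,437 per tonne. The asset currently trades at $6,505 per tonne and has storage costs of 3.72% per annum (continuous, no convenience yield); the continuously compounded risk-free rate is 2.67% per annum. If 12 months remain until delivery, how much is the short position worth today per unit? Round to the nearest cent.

Current fair forward for the remaining 12 months: F = S·e^((r + u)·T), (r + u) = 0.0267 + 0.0372 = 0.0639
F = 6505 · e^(0.0639 × 12/12) = 6505 × 1.06598579 = 6934.2376
Value of long forward = (F − K)·e^(−rT) = (6934.2376 − 7437) · e^(−0.0267·12/12)
= -502.7624 × 0.97365329 = -489.52
Short position value = −(long value) = $489.52

$489.52 per tonne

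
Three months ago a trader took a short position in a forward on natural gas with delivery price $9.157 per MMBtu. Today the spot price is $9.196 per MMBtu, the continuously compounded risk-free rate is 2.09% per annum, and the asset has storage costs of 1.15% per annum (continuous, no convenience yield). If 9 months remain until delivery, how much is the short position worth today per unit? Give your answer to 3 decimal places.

Current fair forward for the remaining 9 months: F = S·e^((r + u)·T), (r + u) = 0.0209 + 0.0115 = 0.0324
F = 9.196 · e^(0.0324 × 9/12) = 9.196 × 1.024598 = 9.4222
Value of long forward = (F − K)·e^(−rT) = (9.4222 − 9.157) · e^(−0.0209·9/12)
= 0.2652 × 0.984447 = 0.261
Short position value = −(long value) = -$0.261

-$0.261 per MMBtu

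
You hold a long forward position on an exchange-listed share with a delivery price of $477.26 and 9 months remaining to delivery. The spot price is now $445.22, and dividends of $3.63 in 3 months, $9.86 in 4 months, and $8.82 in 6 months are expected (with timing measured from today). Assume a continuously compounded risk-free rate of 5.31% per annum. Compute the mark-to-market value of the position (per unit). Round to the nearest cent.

PV(remaining dividends) I = 3.63·e^(−0.0531·3/12) + 9.86·e^(−0.0531·4/12) + 8.82·e^(−0.0531·6/12) = 21.8581
Current forward F = (S − I)·e^(rT) = (445.22 − 21.8581)·e^(0.0531·9/12) = 423.3619 × 1.040629 = 440.5627
Value (long) = (F − K)·e^(−rT) = (440.5627 − 477.26) × 0.960958 = -35.2646
Value = -$35.26

-$35.26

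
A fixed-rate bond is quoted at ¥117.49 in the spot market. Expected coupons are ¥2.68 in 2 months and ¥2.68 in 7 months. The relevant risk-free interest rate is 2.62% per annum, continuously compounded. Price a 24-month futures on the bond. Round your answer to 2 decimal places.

¥118.22

PV(coupons) I = 2.68·e^(−0.0262·2/12) + 2.68·e^(−0.0262·7/12)
I = 2.6683 + 2.6394 = 5.3077
F = (S − I)·e^(rT) = (117.49 − 5.3077) · e^(0.0262·24/12)
= 112.1823 · e^0.052400 = 112.1823 × 1.053797 = ¥118.22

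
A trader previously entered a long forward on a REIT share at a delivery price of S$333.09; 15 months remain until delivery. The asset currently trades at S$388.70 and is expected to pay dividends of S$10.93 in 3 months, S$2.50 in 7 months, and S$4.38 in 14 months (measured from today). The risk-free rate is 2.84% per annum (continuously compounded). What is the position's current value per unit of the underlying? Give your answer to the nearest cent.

S$49.68

PV(remaining dividends) I = 10.93·e^(−0.0284·3/12) + 2.50·e^(−0.0284·7/12) + 4.38·e^(−0.0284·14/12) = 17.5489
Current forward F = (S − I)·e^(rT) = (388.70 − 17.5489)·e^(0.0284·15/12) = 371.1511 × 1.036138 = 384.5638
Value (long) = (F − K)·e^(−rT) = (384.5638 − 333.09) × 0.965123 = 49.6785
Value = S$49.68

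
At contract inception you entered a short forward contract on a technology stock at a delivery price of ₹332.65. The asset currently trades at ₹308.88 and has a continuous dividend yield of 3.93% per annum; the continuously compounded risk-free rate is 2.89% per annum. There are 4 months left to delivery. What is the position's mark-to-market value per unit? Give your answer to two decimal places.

Current fair forward for the remaining 4 months: F = S·e^((r − q)·T), (r − q) = 0.0289 − 0.0393 = -0.0104
F = 308.88 · e^(-0.0104 × 4/12) = 308.88 × 0.996539 = 307.8110
Value of long forward = (F − K)·e^(−rT) = (307.8110 − 332.65) · e^(−0.0289·4/12)
= -24.8390 × 0.990413 = -24.60
Short position value = −(long value) = ₹24.60

₹24.60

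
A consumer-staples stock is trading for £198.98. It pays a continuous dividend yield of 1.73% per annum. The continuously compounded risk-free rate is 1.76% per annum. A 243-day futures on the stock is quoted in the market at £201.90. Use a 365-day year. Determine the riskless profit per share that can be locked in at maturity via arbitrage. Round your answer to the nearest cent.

Fair futures: F* = S·e^(carry·T), with carry = (r − q) = 0.0176 − 0.0173 = 0.0003
F* = 198.98 · e^(0.0003 × 243/365) = 198.98 · e^0.000200 = 198.98 × 1.000200 = £199.0198
Market £201.90 > fair £199.0198: forward overpriced → cash-and-carry (buy spot, short the forward).
At maturity, profit = |F_mkt − F*| = |201.90 − 199.0198| = £2.88 per share

£2.88 per share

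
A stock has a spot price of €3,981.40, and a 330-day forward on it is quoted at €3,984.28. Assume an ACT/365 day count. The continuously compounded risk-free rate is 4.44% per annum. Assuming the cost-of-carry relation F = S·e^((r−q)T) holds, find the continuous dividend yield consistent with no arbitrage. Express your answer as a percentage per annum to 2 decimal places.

From F = S·e^((r−q)T): (r − q) = ln(F/S)/T
ln(3984.28/3981.40) = ln(1.000723) = 0.000723
(r − q) = 0.000723 / (330/365) = 0.000800
q = r − ln(F/S)/T = 0.0444 − 0.000800 = 0.043600
q = 4.36%

4.36%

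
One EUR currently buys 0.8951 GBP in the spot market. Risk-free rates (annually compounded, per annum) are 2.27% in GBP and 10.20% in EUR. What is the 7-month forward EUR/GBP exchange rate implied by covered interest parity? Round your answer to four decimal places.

0.8569

By covered interest parity, F = S · (1+r_GBP)^T / (1+r_EUR)^T
= 0.8951 × 1.013180 / 1.058293 = 0.8951 × 0.957372
F = 0.8569 GBP per EUR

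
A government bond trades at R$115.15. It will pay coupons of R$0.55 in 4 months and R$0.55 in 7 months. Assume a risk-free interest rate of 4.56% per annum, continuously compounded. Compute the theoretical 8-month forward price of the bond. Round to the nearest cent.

PV(coupons) I = 0.55·e^(−0.0456·4/12) + 0.55·e^(−0.0456·7/12)
I = 0.5417 + 0.5356 = 1.0773
F = (S − I)·e^(rT) = (115.15 − 1.0773) · e^(0.0456·8/12)
= 114.0727 · e^0.030400 = 114.0727 × 1.030867 = R$117.59

R$117.59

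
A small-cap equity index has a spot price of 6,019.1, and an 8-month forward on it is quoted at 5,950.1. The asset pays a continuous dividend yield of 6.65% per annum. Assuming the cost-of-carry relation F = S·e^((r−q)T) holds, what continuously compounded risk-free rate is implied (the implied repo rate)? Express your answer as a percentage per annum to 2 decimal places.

From F = S·e^((r−q)T): (r − q) = ln(F/S)/T
ln(5950.1/6019.1) = ln(0.988536) = -0.011530
(r − q) = -0.011530 / (8/12) = -0.017295
r = ln(F/S)/T + q = -0.017295 + 0.0665 = 0.049205
r = 4.92%

4.92%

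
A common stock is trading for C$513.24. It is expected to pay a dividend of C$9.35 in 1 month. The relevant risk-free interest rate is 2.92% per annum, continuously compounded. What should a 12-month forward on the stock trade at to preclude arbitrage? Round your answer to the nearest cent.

C$518.84

PV(dividends) I = 9.35·e^(−0.0292·1/12)
I = 9.3273
F = (S − I)·e^(rT) = (513.24 − 9.3273) · e^(0.0292·12/12)
= 503.9127 · e^0.029200 = 503.9127 × 1.029630 = C$518.84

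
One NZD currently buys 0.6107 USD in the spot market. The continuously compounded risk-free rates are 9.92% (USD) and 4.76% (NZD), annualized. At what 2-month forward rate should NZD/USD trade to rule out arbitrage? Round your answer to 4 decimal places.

F = S·e^((r_USD − r_NZD)T) = 0.6107 · e^((0.0992 − 0.0476) × 2/12)
= 0.6107 · e^0.008600 = 0.6107 × 1.008637
F = 0.6160 USD per NZD

0.6160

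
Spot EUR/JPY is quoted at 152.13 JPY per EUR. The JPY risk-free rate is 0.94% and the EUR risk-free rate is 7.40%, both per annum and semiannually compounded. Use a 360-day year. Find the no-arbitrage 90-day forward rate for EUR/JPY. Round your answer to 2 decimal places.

By covered interest parity, F = S · (1+r_JPY/2)^(2T) / (1+r_EUR/2)^(2T)
= 152.13 × 1.002347 / 1.018332 = 152.13 × 0.984303
F = 149.74 JPY per EUR

149.74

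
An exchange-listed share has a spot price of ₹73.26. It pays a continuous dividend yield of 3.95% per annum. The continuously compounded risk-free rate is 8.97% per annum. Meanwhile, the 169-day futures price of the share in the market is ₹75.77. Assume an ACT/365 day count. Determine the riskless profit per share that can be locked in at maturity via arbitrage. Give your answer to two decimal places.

₹0.79 per share

Fair futures: F* = S·e^(carry·T), with carry = (r − q) = 0.0897 − 0.0395 = 0.0502
F* = 73.26 · e^(0.0502 × 169/365) = 73.26 · e^0.023243 = 73.26 × 1.023515 = ₹74.9827
Market ₹75.77 > fair ₹74.9827: forward overpriced → cash-and-carry (buy spot, short the forward).
At maturity, profit = |F_mkt − F*| = |75.77 − 74.9827| = ₹0.79 per share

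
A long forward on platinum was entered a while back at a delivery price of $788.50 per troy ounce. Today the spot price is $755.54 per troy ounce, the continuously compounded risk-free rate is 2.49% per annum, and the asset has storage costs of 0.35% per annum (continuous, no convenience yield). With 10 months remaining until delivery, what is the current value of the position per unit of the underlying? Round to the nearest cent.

Current fair forward for the remaining 10 months: F = S·e^((r + u)·T), (r + u) = 0.0249 + 0.0035 = 0.0284
F = 755.54 · e^(0.0284 × 10/12) = 755.54 × 1.023949 = 773.6344
Value of long forward = (F − K)·e^(−rT) = (773.6344 − 788.50) · e^(−0.0249·10/12)
= -14.8656 × 0.979464 = -14.56

-$14.56 per troy ounce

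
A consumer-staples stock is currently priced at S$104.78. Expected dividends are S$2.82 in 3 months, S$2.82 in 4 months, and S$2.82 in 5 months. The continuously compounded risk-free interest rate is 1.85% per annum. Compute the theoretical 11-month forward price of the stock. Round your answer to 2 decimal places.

S$98.02

PV(dividends) I = 2.82·e^(−0.0185·3/12) + 2.82·e^(−0.0185·4/12) + 2.82·e^(−0.0185·5/12)
I = 2.8070 + 2.8027 + 2.7983 = 8.4080
F = (S − I)·e^(rT) = (104.78 − 8.4080) · e^(0.0185·11/12)
= 96.3720 · e^0.016958 = 96.3720 × 1.017103 = S$98.02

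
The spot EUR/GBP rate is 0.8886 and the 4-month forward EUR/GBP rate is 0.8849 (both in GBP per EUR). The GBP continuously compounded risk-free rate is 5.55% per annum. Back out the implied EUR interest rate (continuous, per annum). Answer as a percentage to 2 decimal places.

F = S·e^((r_GBP − r_EUR)T) ⇒ r_EUR = r_GBP − ln(F/S)/T
ln(0.8849/0.8886) = -0.004173; /(4/12) = -0.012519
r_EUR = 0.0555 + 0.012519 = 0.068019
r_EUR = 6.80%

6.80%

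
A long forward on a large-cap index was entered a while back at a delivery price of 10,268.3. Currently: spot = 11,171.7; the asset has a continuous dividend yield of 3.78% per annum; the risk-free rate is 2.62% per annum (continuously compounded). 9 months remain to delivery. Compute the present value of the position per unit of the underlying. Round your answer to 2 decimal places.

Current fair forward for the remaining 9 months: F = S·e^((r − q)·T), (r − q) = 0.0262 − 0.0378 = -0.0116
F = 11171.7 · e^(-0.0116 × 9/12) = 11171.7 × 0.99133774 = 11074.9278
Value of long forward = (F − K)·e^(−rT) = (11074.9278 − 10268.3) · e^(−0.0262·9/12)
= 806.6278 × 0.98054180 = 790.93

790.93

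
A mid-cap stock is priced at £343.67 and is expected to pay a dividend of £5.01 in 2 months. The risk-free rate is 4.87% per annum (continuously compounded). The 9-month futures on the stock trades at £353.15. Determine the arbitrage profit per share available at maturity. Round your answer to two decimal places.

PV(dividends) I = 5.01·e^(−0.0487·2/12) = 4.9695
Fair futures F* = (S − I)·e^(rT) = (343.67 − 4.9695)·e^0.036525 = 338.7005 × 1.037200 = 351.3002
Market £353.15 > fair 351.3002: forward overpriced → cash-and-carry (borrow at r, buy the stock and collect the dividends, short the forward).
Profit at T = |F_mkt − F*| = |353.15 − 351.3002| = £1.85 per share

£1.85 per share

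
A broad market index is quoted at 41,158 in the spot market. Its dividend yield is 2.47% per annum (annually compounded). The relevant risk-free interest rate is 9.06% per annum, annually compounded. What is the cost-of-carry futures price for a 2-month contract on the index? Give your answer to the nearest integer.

F = S · (1+r)^T / (1+q)^T
= 41158 × 1.014560 / 1.004075 = 41158 × 1.010442
F = 41,588

41,588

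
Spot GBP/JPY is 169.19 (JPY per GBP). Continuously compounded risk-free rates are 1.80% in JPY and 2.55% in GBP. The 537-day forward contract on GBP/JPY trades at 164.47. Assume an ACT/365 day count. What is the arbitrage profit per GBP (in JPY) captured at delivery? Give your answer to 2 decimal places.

2.86 per GBP (in JPY)

Fair forward: F* = S·e^(carry·T), with carry = (r_JPY − r_GBP) = 0.0180 − 0.0255 = -0.0075
F* = 169.19 · e^(-0.0075 × 537/365) = 169.19 · e^-0.011034 = 169.19 × 0.989027 = 167.3335
Market 164.47 < fair 167.3335: forward underpriced → reverse cash-and-carry (short spot, go long the forward).
At maturity, profit = |F_mkt − F*| = |164.47 − 167.3335| = 2.86 per GBP (in JPY)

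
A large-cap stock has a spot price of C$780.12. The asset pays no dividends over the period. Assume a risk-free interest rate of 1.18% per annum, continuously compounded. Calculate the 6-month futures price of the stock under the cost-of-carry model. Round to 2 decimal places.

C$784.74

F = S·e^(rT) = 780.12 · e^(0.0118 × 6/12)
= 780.12 · e^0.005900 = 780.12 × 1.005917
F = C$784.74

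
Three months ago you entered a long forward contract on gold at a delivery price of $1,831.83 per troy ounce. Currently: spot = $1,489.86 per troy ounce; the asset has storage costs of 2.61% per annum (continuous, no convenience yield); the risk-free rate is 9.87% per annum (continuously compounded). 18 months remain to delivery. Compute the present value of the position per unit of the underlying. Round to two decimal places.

Current fair forward for the remaining 18 months: F = S·e^((r + u)·T), (r + u) = 0.0987 + 0.0261 = 0.1248
F = 1489.86 · e^(0.1248 × 18/12) = 1489.86 × 1.20586843 = 1796.5751
Value of long forward = (F − K)·e^(−rT) = (1796.5751 − 1831.83) · e^(−0.0987·18/12)
= -35.2549 × 0.86238799 = -30.40

-$30.40 per troy ounce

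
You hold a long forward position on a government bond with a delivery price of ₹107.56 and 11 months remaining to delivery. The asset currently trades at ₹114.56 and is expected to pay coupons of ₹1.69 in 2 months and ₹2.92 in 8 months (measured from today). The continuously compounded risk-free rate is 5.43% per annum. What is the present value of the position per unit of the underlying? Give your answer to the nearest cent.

PV(remaining coupons) I = 1.69·e^(−0.0543·2/12) + 2.92·e^(−0.0543·8/12) = 4.4910
Current forward F = (S − I)·e^(rT) = (114.56 − 4.4910)·e^(0.0543·11/12) = 110.0690 × 1.051035 = 115.6864
Value (long) = (F − K)·e^(−rT) = (115.6864 − 107.56) × 0.951443 = 7.7318
Value = ₹7.73

₹7.73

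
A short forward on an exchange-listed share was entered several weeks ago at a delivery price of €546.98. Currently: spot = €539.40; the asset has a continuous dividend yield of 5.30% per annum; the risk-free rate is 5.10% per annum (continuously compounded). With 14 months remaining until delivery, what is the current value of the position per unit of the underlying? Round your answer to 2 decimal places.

€8.33

Current fair forward for the remaining 14 months: F = S·e^((r − q)·T), (r − q) = 0.0510 − 0.0530 = -0.0020
F = 539.40 · e^(-0.0020 × 14/12) = 539.40 × 0.997669 = 538.1427
Value of long forward = (F − K)·e^(−rT) = (538.1427 − 546.98) · e^(−0.0510·14/12)
= -8.8373 × 0.942236 = -8.33
Short position value = −(long value) = €8.33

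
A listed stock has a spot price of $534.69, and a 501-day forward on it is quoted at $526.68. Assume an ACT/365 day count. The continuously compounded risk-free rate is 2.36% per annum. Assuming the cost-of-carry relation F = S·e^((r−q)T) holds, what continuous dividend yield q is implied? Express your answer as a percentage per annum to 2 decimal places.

From F = S·e^((r−q)T): (r − q) = ln(F/S)/T
ln(526.68/534.69) = ln(0.985019) = -0.015094
(r − q) = -0.015094 / (501/365) = -0.010997
q = r − ln(F/S)/T = 0.0236 + 0.010997 = 0.034597
q = 3.46%

3.46%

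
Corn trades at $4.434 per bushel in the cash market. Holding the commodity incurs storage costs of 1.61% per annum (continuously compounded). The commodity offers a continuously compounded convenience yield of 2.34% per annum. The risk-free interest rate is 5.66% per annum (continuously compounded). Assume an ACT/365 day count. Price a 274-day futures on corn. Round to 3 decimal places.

$4.601 per bushel

Net carry = r + u − y = 0.0566 + 0.0161 − 0.0234 = 0.0493
F = S·e^((r+u−y)T) = 4.434 · e^(0.0493 × 274/365) = 4.434 · e^0.037009
= 4.434 × 1.037702 = $4.601 per bushel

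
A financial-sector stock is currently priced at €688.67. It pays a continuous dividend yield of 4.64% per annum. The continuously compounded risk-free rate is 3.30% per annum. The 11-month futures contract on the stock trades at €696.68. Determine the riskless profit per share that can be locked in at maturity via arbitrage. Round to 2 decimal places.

€16.42 per share

Fair futures: F* = S·e^(carry·T), with carry = (r − q) = 0.0330 − 0.0464 = -0.0134
F* = 688.67 · e^(-0.0134 × 11/12) = 688.67 · e^-0.012283 = 688.67 × 0.987792 = €680.2627
Market €696.68 > fair €680.2627: forward overpriced → cash-and-carry (buy spot, short the forward).
At maturity, profit = |F_mkt − F*| = |696.68 − 680.2627| = €16.42 per share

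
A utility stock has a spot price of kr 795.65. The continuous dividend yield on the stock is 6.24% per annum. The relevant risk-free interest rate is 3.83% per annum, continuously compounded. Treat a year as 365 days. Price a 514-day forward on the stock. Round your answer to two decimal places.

F = S·e^((r − q)T) = 795.65 · e^((0.0383 − 0.0624) × 514/365)
= 795.65 · e^-0.033938 = 795.65 × 0.966631
F = kr 769.10

kr 769.10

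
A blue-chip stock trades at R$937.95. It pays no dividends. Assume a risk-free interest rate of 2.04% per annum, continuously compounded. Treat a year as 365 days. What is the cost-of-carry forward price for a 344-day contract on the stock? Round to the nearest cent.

F = S·e^(rT) = 937.95 · e^(0.0204 × 344/365)
= 937.95 · e^0.019226 = 937.95 × 1.019412
F = R$956.16

R$956.16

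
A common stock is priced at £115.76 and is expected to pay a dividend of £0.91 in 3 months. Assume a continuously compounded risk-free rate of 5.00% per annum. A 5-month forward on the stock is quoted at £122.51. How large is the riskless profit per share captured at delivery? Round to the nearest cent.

£5.23 per share

PV(dividends) I = 0.91·e^(−0.0500·3/12) = 0.8987
Fair forward F* = (S − I)·e^(rT) = (115.76 − 0.8987)·e^0.020833 = 114.8613 × 1.021052 = 117.2794
Market £122.51 > fair 117.2794: forward overpriced → cash-and-carry (borrow at r, buy the stock and collect the dividends, short the forward).
Profit at T = |F_mkt − F*| = |122.51 − 117.2794| = £5.23 per share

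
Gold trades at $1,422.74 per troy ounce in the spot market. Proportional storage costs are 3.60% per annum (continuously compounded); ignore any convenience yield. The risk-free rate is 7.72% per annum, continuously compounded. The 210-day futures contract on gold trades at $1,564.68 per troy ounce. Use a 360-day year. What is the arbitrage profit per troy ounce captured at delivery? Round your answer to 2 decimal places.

$44.82 per troy ounce

Fair futures: F* = S·e^(carry·T), with carry = (r + u) = 0.0772 + 0.0360 = 0.1132
F* = 1422.74 · e^(0.1132 × 210/360) = 1422.74 · e^0.06603333 = 1422.74 × 1.06826232 = $1519.8595
Market $1564.68 > fair $1519.8595: forward overpriced → cash-and-carry (buy spot, short the forward).
At maturity, profit = |F_mkt − F*| = |1564.68 − 1519.8595| = $44.82 per troy ounce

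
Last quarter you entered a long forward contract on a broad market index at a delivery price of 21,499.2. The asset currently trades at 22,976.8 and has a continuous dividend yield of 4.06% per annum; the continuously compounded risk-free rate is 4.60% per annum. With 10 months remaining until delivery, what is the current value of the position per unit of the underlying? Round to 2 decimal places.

1521.76

Current fair forward for the remaining 10 months: F = S·e^((r − q)·T), (r − q) = 0.0460 − 0.0406 = 0.0054
F = 22976.8 · e^(0.0054 × 10/12) = 22976.8 × 1.00451014 = 23080.4286
Value of long forward = (F − K)·e^(−rT) = (23080.4286 − 21499.2) · e^(−0.0460·10/12)
= 1581.2286 × 0.96239209 = 1521.76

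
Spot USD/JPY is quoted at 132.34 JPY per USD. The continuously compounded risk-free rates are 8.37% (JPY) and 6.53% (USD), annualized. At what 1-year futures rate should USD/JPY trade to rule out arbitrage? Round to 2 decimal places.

134.80

F = S·e^((r_JPY − r_USD)T) = 132.34 · e^((0.0837 − 0.0653) × 1)
= 132.34 · e^0.018400 = 132.34 × 1.018570
F = 134.80 JPY per USD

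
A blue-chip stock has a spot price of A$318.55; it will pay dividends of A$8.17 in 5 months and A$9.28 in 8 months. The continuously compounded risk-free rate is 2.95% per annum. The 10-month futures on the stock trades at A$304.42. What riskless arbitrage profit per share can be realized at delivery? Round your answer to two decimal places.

PV(dividends) I = 8.17·e^(−0.0295·5/12) + 9.28·e^(−0.0295·8/12) = 17.1695
Fair futures F* = (S − I)·e^(rT) = (318.55 − 17.1695)·e^0.024583 = 301.3805 × 1.024888 = 308.8813
Market A$304.42 < fair 308.8813: forward underpriced → reverse cash-and-carry (short the stock, invest proceeds at r, pay the dividends, go long the forward).
Profit at T = |F_mkt − F*| = |304.42 − 308.8813| = A$4.46 per share

A$4.46 per share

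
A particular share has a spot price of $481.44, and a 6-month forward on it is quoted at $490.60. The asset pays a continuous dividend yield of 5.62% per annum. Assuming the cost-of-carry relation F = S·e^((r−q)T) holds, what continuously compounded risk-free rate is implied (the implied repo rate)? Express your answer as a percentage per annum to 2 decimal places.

9.39%

From F = S·e^((r−q)T): (r − q) = ln(F/S)/T
ln(490.60/481.44) = ln(1.019026) = 0.018847
(r − q) = 0.018847 / (6/12) = 0.037694
r = ln(F/S)/T + q = 0.037694 + 0.0562 = 0.093894
r = 9.39%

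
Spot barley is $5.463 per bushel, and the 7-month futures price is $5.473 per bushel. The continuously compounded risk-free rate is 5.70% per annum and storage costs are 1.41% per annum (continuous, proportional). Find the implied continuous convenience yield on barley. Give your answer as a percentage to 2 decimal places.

6.80%

F = S·e^((r+u−y)T) ⇒ (r+u−y) = ln(F/S)/T
ln(5.473/5.463) = 0.001829; /T ⇒ 0.003135
y = r + u − ln(F/S)/T = 0.0570 + 0.0141 − 0.003135 = 0.067965
y = 6.80%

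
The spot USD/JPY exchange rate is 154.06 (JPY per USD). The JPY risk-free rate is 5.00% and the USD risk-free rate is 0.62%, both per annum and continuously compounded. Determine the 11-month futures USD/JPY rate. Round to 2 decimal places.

160.37

F = S·e^((r_JPY − r_USD)T) = 154.06 · e^((0.0500 − 0.0062) × 11/12)
= 154.06 · e^0.040150 = 154.06 × 1.040967
F = 160.37 JPY per USD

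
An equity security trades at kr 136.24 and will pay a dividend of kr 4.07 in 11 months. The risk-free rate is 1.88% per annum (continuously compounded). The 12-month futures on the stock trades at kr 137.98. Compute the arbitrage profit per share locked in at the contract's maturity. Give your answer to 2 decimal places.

PV(dividends) I = 4.07·e^(−0.0188·11/12) = 4.0005
Fair futures F* = (S − I)·e^(rT) = (136.24 − 4.0005)·e^0.018800 = 132.2395 × 1.018978 = 134.7491
Market kr 137.98 > fair 134.7491: forward overpriced → cash-and-carry (borrow at r, buy the stock and collect the dividends, short the forward).
Profit at T = |F_mkt − F*| = |137.98 − 134.7491| = kr 3.23 per share

kr 3.23 per share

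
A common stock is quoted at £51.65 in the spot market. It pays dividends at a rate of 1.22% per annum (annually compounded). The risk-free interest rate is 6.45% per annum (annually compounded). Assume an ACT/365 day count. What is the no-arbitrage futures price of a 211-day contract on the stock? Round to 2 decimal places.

F = S · (1+r)^T / (1+q)^T
= 51.65 × 1.036794 / 1.007035 = 51.65 × 1.029551
F = £53.18

£53.18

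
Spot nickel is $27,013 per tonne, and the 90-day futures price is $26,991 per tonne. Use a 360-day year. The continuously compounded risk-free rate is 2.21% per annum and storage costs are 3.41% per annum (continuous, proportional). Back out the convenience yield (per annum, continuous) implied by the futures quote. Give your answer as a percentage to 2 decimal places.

F = S·e^((r+u−y)T) ⇒ (r+u−y) = ln(F/S)/T
ln(26991/27013) = -0.000815; /T ⇒ -0.003260
y = r + u − ln(F/S)/T = 0.0221 + 0.0341 + 0.003260 = 0.059460
y = 5.95%

5.95%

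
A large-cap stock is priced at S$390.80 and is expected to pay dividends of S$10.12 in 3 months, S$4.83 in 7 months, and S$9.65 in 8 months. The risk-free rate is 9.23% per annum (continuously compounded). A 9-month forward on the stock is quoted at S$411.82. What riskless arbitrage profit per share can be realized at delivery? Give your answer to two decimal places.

PV(dividends) I = 10.12·e^(−0.0923·3/12) + 4.83·e^(−0.0923·7/12) + 9.65·e^(−0.0923·8/12) = 23.5401
Fair forward F* = (S − I)·e^(rT) = (390.80 − 23.5401)·e^0.069225 = 367.2599 × 1.071677 = 393.5840
Market S$411.82 > fair 393.5840: forward overpriced → cash-and-carry (borrow at r, buy the stock and collect the dividends, short the forward).
Profit at T = |F_mkt − F*| = |411.82 − 393.5840| = S$18.24 per share

S$18.24 per share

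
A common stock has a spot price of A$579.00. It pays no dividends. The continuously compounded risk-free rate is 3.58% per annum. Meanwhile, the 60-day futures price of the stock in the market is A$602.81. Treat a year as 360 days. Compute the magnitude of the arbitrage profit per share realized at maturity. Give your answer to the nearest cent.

Fair futures: F* = S·e^(carry·T), with carry = r = 0.0358
F* = 579.00 · e^(0.0358 × 60/360) = 579.00 · e^0.005967 = 579.00 × 1.005985 = A$582.4653
Market A$602.81 > fair A$582.4653: forward overpriced → cash-and-carry (buy spot, short the forward).
At maturity, profit = |F_mkt − F*| = |602.81 − 582.4653| = A$20.34 per share

A$20.34 per share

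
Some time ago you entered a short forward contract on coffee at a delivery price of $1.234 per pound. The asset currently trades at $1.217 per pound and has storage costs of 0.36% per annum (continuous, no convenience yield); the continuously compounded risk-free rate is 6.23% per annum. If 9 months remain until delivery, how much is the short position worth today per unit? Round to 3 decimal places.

Current fair forward for the remaining 9 months: F = S·e^((r + u)·T), (r + u) = 0.0623 + 0.0036 = 0.0659
F = 1.217 · e^(0.0659 × 9/12) = 1.217 × 1.050667 = 1.2787
Value of long forward = (F − K)·e^(−rT) = (1.2787 − 1.234) · e^(−0.0623·9/12)
= 0.0447 × 0.954350 = 0.043
Short position value = −(long value) = -$0.043

-$0.043 per pound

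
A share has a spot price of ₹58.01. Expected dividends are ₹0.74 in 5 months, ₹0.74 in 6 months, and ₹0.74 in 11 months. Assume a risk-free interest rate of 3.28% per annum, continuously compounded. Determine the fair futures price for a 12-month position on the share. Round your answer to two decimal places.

PV(dividends) I = 0.74·e^(−0.0328·5/12) + 0.74·e^(−0.0328·6/12) + 0.74·e^(−0.0328·11/12)
I = 0.7300 + 0.7280 + 0.7181 = 2.1761
F = (S − I)·e^(rT) = (58.01 − 2.1761) · e^(0.0328·12/12)
= 55.8339 · e^0.032800 = 55.8339 × 1.033344 = ₹57.70

₹57.70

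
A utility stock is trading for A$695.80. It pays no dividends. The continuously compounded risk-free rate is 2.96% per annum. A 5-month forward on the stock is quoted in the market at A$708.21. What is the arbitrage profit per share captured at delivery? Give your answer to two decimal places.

Fair forward: F* = S·e^(carry·T), with carry = r = 0.0296
F* = 695.80 · e^(0.0296 × 5/12) = 695.80 · e^0.012333 = 695.80 × 1.012409 = A$704.4342
Market A$708.21 > fair A$704.4342: forward overpriced → cash-and-carry (buy spot, short the forward).
At maturity, profit = |F_mkt − F*| = |708.21 − 704.4342| = A$3.78 per share

A$3.78 per share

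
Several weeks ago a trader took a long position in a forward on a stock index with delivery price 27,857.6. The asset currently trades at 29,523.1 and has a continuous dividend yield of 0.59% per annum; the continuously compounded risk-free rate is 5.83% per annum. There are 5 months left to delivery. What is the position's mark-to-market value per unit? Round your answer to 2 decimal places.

Current fair forward for the remaining 5 months: F = S·e^((r − q)·T), (r − q) = 0.0583 − 0.0059 = 0.0524
F = 29523.1 · e^(0.0524 × 5/12) = 29523.1 × 1.02207342 = 30174.7758
Value of long forward = (F − K)·e^(−rT) = (30174.7758 − 27857.6) · e^(−0.0583·5/12)
= 2317.1758 × 0.97600100 = 2261.57

2261.57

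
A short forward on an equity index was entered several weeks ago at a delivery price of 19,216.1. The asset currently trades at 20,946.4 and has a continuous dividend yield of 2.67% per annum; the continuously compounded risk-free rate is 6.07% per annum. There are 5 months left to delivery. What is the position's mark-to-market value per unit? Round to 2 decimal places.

-1978.48

Current fair forward for the remaining 5 months: F = S·e^((r − q)·T), (r − q) = 0.0607 − 0.0267 = 0.0340
F = 20946.4 · e^(0.0340 × 5/12) = 20946.4 × 1.01426749 = 21245.2526
Value of long forward = (F − K)·e^(−rT) = (21245.2526 − 19216.1) · e^(−0.0607·5/12)
= 2029.1526 × 0.97502549 = 1978.48
Short position value = −(long value) = -1978.48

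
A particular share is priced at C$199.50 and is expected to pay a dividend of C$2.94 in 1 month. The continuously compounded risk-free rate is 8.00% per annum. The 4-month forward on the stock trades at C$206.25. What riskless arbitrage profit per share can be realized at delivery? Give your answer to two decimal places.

C$4.36 per share

PV(dividends) I = 2.94·e^(−0.0800·1/12) = 2.9205
Fair forward F* = (S − I)·e^(rT) = (199.50 − 2.9205)·e^0.026667 = 196.5795 × 1.027026 = 201.8923
Market C$206.25 > fair 201.8923: forward overpriced → cash-and-carry (borrow at r, buy the stock and collect the dividends, short the forward).
Profit at T = |F_mkt − F*| = |206.25 − 201.8923| = C$4.36 per share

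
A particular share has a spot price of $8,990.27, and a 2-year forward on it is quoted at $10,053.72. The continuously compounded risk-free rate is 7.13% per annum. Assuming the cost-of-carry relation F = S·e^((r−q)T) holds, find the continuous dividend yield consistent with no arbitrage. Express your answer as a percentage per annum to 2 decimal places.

From F = S·e^((r−q)T): (r − q) = ln(F/S)/T
ln(10053.72/8990.27) = ln(1.118289) = 0.111800
(r − q) = 0.111800 / (2) = 0.055900
q = r − ln(F/S)/T = 0.0713 − 0.055900 = 0.015400
q = 1.54%

1.54%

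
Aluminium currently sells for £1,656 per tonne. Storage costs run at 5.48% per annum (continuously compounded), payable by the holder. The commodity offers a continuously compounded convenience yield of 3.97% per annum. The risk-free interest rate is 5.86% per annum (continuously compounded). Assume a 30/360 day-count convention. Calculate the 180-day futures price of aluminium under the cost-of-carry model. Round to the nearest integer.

Net carry = r + u − y = 0.0586 + 0.0548 − 0.0397 = 0.0737
F = S·e^((r+u−y)T) = 1656 · e^(0.0737 × 180/360) = 1656 · e^0.036850
= 1656 × 1.037537 = £1,718 per tonne

£1,718 per tonne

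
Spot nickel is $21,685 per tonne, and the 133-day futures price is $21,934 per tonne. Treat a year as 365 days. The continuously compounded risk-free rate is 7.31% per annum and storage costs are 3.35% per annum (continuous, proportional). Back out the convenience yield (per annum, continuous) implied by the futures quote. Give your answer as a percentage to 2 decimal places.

F = S·e^((r+u−y)T) ⇒ (r+u−y) = ln(F/S)/T
ln(21934/21685) = 0.011417; /T ⇒ 0.031332
y = r + u − ln(F/S)/T = 0.0731 + 0.0335 − 0.031332 = 0.075268
y = 7.53%

7.53%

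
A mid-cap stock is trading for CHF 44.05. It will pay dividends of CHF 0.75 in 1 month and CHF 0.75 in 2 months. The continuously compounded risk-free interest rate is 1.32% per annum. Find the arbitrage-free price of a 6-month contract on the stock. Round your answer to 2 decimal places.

PV(dividends) I = 0.75·e^(−0.0132·1/12) + 0.75·e^(−0.0132·2/12)
I = 0.7492 + 0.7484 = 1.4976
F = (S − I)·e^(rT) = (44.05 − 1.4976) · e^(0.0132·6/12)
= 42.5524 · e^0.006600 = 42.5524 × 1.006622 = CHF 42.83

CHF 42.83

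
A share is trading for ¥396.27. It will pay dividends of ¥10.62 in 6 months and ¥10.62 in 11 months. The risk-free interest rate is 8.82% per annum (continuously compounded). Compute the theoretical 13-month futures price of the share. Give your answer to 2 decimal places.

¥414.04

PV(dividends) I = 10.62·e^(−0.0882·6/12) + 10.62·e^(−0.0882·11/12)
I = 10.1618 + 9.7952 = 19.9570
F = (S − I)·e^(rT) = (396.27 − 19.9570) · e^(0.0882·13/12)
= 376.3130 · e^0.095550 = 376.3130 × 1.100264 = ¥414.04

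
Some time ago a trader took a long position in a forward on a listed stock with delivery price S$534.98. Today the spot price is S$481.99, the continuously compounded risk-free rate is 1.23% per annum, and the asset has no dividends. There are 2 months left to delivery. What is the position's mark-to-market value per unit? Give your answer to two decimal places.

Current fair forward for the remaining 2 months: F = S·e^(r·T), r = 0.0123
F = 481.99 · e^(0.0123 × 2/12) = 481.99 × 1.002052 = 482.9790
Value of long forward = (F − K)·e^(−rT) = (482.9790 − 534.98) · e^(−0.0123·2/12)
= -52.0010 × 0.997952 = -51.89

-S$51.89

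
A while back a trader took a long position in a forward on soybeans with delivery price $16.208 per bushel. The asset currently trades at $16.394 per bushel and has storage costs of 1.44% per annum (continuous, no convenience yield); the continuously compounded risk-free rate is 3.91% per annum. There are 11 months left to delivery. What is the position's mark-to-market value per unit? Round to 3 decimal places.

Current fair forward for the remaining 11 months: F = S·e^((r + u)·T), (r + u) = 0.0391 + 0.0144 = 0.0535
F = 16.394 · e^(0.0535 × 11/12) = 16.394 × 1.050264 = 17.2180
Value of long forward = (F − K)·e^(−rT) = (17.2180 − 16.208) · e^(−0.0391·11/12)
= 1.0100 × 0.964793 = 0.974

$0.974 per bushel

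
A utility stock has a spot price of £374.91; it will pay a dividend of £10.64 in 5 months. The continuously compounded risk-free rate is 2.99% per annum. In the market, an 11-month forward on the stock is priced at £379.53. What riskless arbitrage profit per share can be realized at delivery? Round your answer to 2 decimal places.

PV(dividends) I = 10.64·e^(−0.0299·5/12) = 10.5083
Fair forward F* = (S − I)·e^(rT) = (374.91 − 10.5083)·e^0.027408 = 364.4017 × 1.027787 = 374.5273
Market £379.53 > fair 374.5273: forward overpriced → cash-and-carry (borrow at r, buy the stock and collect the dividends, short the forward).
Profit at T = |F_mkt − F*| = |379.53 − 374.5273| = £5.00 per share

£5.00 per share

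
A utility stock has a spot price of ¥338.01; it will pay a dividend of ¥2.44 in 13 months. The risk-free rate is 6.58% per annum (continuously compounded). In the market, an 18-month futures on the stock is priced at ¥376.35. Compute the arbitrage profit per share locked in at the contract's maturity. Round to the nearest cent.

¥5.78 per share

PV(dividends) I = 2.44·e^(−0.0658·13/12) = 2.2721
Fair futures F* = (S − I)·e^(rT) = (338.01 − 2.2721)·e^0.098700 = 335.7379 × 1.103735 = 370.5657
Market ¥376.35 > fair 370.5657: forward overpriced → cash-and-carry (borrow at r, buy the stock and collect the dividends, short the forward).
Profit at T = |F_mkt − F*| = |376.35 − 370.5657| = ¥5.78 per share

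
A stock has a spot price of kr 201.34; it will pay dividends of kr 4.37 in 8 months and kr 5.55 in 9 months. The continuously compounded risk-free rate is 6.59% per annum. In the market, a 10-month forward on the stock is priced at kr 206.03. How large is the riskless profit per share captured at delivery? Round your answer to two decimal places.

PV(dividends) I = 4.37·e^(−0.0659·8/12) + 5.55·e^(−0.0659·9/12) = 9.4645
Fair forward F* = (S − I)·e^(rT) = (201.34 − 9.4645)·e^0.054917 = 191.8755 × 1.056453 = 202.7074
Market kr 206.03 > fair 202.7074: forward overpriced → cash-and-carry (borrow at r, buy the stock and collect the dividends, short the forward).
Profit at T = |F_mkt − F*| = |206.03 − 202.7074| = kr 3.32 per share

kr 3.32 per share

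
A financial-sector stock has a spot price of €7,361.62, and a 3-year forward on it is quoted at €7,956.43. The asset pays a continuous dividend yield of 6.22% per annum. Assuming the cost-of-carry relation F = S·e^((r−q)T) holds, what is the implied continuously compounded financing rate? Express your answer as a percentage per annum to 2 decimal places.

From F = S·e^((r−q)T): (r − q) = ln(F/S)/T
ln(7956.43/7361.62) = ln(1.080799) = 0.077701
(r − q) = 0.077701 / (3) = 0.025900
r = ln(F/S)/T + q = 0.025900 + 0.0622 = 0.088100
r = 8.81%

8.81%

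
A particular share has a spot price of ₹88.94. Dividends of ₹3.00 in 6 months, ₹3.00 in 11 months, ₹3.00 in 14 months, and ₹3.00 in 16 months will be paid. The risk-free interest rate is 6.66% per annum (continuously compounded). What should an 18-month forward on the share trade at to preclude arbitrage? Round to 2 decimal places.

₹85.86

PV(dividends) I = 3.00·e^(−0.0666·6/12) + 3.00·e^(−0.0666·11/12) + 3.00·e^(−0.0666·14/12) + 3.00·e^(−0.0666·16/12)
I = 2.9017 + 2.8223 + 2.7757 + 2.7451 = 11.2448
F = (S − I)·e^(rT) = (88.94 − 11.2448) · e^(0.0666·18/12)
= 77.6952 · e^0.099900 = 77.6952 × 1.105060 = ₹85.86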